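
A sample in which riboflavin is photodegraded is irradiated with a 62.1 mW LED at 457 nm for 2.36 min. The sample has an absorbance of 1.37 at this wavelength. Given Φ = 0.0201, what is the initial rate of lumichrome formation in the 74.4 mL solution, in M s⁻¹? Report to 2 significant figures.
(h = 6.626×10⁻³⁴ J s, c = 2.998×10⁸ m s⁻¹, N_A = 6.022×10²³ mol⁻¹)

6.1×10⁻⁸ M s⁻¹

Photon energy at 457 nm: hc/λ = (6.626×10⁻³⁴)(2.998×10⁸)/(457×10⁻⁹) = 4.347×10⁻¹⁹ J.
Energy delivered: (62.1 mW)(141.6 s) = 8.793 J.
Photons incident: 8.793 / 4.347×10⁻¹⁹ = 2.023×10¹⁹, i.e. 2.023×10¹⁹/6.022×10²³ = 3.359×10⁻⁵ mol.
Fraction absorbed: 1 − 10^(−1.37) = 0.9573.
Photons absorbed: 0.9573 × 3.359×10⁻⁵ = 3.216×10⁻⁵ mol.
Product formed: 0.0201 × 3.216×10⁻⁵ = 6.464×10⁻⁷ mol.
Rate: 6.464×10⁻⁷ mol / (141.6 s × 0.0744 L) = 6.1×10⁻⁸ M s⁻¹.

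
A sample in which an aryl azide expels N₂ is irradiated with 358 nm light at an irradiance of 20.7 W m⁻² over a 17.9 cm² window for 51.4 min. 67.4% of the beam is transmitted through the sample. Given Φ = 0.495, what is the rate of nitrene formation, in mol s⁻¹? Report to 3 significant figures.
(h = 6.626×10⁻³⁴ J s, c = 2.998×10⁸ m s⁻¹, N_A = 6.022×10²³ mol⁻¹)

1.79×10⁻⁸ mol s⁻¹

Photon energy at 358 nm: hc/λ = (6.626×10⁻³⁴)(2.998×10⁸)/(358×10⁻⁹) = 5.549×10⁻¹⁹ J.
Energy delivered: (20.7 W m⁻²)(17.9×10⁻⁴ m²)(3084 s) = 114.3 J.
Photons incident: 114.3 / 5.549×10⁻¹⁹ = 2.060×10²⁰, i.e. 2.060×10²⁰/6.022×10²³ = 3.421×10⁻⁴ mol.
Fraction absorbed: 1 − 67.4/100 = 0.3260.
Photons absorbed: 0.3260 × 3.421×10⁻⁴ = 1.115×10⁻⁴ mol.
Product formed: 0.495 × 1.115×10⁻⁴ = 5.519×10⁻⁵ mol.
Rate: 5.519×10⁻⁵ / 3084 s = 1.79×10⁻⁸ mol s⁻¹.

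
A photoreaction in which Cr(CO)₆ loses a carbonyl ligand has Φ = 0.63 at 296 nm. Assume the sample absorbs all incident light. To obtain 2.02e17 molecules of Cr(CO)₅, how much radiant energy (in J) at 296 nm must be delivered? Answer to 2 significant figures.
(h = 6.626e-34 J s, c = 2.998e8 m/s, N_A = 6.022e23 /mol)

0.22 J

Product: 2.02e17 / 6.022e23 = 3.354e-7 mol.
Photons that must be absorbed: 3.354e-7 / 0.63 = 5.324e-7 mol.
Photon energy: hc/λ = 6.711e-19 J; per mole, 4.041e5 J mol⁻¹.
Energy required: 5.324e-7 × 4.041e5 = 0.22 J.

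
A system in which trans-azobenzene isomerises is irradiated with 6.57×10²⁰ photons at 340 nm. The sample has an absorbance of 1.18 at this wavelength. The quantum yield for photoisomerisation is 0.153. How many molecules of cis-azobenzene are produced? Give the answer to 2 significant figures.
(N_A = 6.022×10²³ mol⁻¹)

9.4×10¹⁹ molecules

Moles of photons: 6.57×10²⁰ / 6.022×10²³ = 0.001091 mol.
Fraction absorbed: 1 − 10^(−1.18) = 0.9339.
Photons absorbed: 0.9339 × 0.001091 = 0.001019 mol.
Product: Φ × n_abs = 0.153 × 0.001019 = 1.559×10⁻⁴ mol.
As a count: 1.559×10⁻⁴ × 6.022×10²³ = 9.4×10¹⁹.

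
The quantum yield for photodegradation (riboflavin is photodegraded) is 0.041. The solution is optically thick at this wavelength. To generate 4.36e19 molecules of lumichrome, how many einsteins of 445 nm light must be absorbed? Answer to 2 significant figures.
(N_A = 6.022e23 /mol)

Product: 4.36e19 / 6.022e23 = 7.240e-5 mol.
Photons that must be absorbed: 7.240e-5 / 0.041 = 0.001766 mol.

0.0018 einstein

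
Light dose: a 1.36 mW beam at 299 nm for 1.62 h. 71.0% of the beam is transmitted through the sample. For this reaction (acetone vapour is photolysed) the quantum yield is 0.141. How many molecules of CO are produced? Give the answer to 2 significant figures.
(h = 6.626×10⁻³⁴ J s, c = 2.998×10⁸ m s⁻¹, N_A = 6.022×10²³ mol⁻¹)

Photon energy at 299 nm: hc/λ = (6.626×10⁻³⁴)(2.998×10⁸)/(299×10⁻⁹) = 6.644×10⁻¹⁹ J.
Energy delivered: (1.36 mW)(5832 s) = 7.932 J.
Photons incident: 7.932 / 6.644×10⁻¹⁹ = 1.194×10¹⁹, i.e. 1.194×10¹⁹/6.022×10²³ = 1.983×10⁻⁵ mol.
Fraction absorbed: 1 − 71.0/100 = 0.2900.
Photons absorbed: 0.2900 × 1.983×10⁻⁵ = 5.751×10⁻⁶ mol.
Product: Φ × n_abs = 0.141 × 5.751×10⁻⁶ = 8.109×10⁻⁷ mol.
As a count: 8.109×10⁻⁷ × 6.022×10²³ = 4.9×10¹⁷.

4.9×10¹⁷ molecules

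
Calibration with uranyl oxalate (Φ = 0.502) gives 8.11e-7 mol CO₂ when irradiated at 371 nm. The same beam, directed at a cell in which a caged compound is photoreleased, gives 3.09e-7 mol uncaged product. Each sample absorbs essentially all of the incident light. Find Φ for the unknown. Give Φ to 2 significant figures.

Φ = 0.19

Photons absorbed by the actinometer: 8.11e-7 / 0.502 = 1.616e-6 mol.
Φ(unknown) = 3.09e-7 / 1.616e-6 = 0.19.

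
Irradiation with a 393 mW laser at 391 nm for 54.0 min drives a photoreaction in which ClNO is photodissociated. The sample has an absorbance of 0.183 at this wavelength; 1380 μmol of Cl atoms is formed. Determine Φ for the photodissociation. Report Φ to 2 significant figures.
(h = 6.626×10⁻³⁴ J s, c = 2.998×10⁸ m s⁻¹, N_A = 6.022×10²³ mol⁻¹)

Product: 1380 μmol = 0.00138 mol.
Photon energy at 391 nm: hc/λ = (6.626×10⁻³⁴)(2.998×10⁸)/(391×10⁻⁹) = 5.080×10⁻¹⁹ J.
Energy delivered: (393 mW)(3240 s) = 1273 J.
Photons incident: 1273 / 5.080×10⁻¹⁹ = 2.506×10²¹, i.e. 2.506×10²¹/6.022×10²³ = 0.004161 mol.
Fraction absorbed: 1 − 10^(−0.183) = 0.3439.
Photons absorbed: 0.3439 × 0.004161 = 0.001431 mol.
Φ = 0.00138 mol / 0.001431 mol photons = 0.96.

Φ = 0.96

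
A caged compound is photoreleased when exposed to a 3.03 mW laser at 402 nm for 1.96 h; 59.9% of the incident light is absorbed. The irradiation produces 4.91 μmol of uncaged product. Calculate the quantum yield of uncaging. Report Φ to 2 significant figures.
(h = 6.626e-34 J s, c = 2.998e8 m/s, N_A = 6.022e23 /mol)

Φ = 0.11

Product: 4.91 μmol = 4.91e-6 mol.
Photon energy at 402 nm: hc/λ = (6.626e-34)(2.998e8)/(402e-9) = 4.941e-19 J.
Energy delivered: (3.03 mW)(7056 s) = 21.38 J.
Photons incident: 21.38 / 4.941e-19 = 4.327e19, i.e. 4.327e19/6.022e23 = 7.185e-5 mol.
Photons absorbed: 0.599 × 7.185e-5 = 4.304e-5 mol.
Φ = 4.91e-6 mol / 4.304e-5 mol photons = 0.11.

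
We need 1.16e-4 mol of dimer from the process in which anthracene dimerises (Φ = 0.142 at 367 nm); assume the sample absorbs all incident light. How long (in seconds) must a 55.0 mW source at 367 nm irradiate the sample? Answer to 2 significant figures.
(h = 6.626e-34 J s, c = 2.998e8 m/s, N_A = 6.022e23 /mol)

t ≈ 4800 s

Photons that must be absorbed: 1.16e-4 / 0.142 = 8.169e-4 mol.
Photon energy: hc/λ = 5.413e-19 J; per mole, 3.260e5 J mol⁻¹.
Energy required: 8.169e-4 × 3.260e5 = 266.3 J.
Time: 266.3 J / 0.055 W = 4800 s.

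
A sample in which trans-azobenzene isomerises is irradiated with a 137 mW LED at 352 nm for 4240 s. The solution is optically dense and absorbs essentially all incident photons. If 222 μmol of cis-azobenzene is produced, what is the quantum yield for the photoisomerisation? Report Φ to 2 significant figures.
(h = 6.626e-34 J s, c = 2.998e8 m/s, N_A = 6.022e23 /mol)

Φ = 0.13

Product: 222 μmol = 2.22e-4 mol.
Photon energy at 352 nm: hc/λ = (6.626e-34)(2.998e8)/(352e-9) = 5.643e-19 J.
Energy delivered: (137 mW)(4240 s) = 580.9 J.
Photons incident: 580.9 / 5.643e-19 = 1.029e21, i.e. 1.029e21/6.022e23 = 0.001709 mol.
Φ = 2.22e-4 mol / 0.001709 mol photons = 0.13.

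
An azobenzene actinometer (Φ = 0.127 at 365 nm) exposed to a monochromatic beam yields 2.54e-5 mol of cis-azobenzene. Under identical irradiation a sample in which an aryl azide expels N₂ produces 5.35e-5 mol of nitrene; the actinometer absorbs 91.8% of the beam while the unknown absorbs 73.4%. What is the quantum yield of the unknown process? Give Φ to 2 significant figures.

Φ = 0.33

Photons absorbed by the actinometer: 2.54e-5 / 0.127 = 2.000e-4 mol.
Incident flux: 2.000e-4 / 0.918 = 2.179e-4 einstein.
Absorbed by unknown: 0.734 × 2.179e-4 = 1.599e-4 mol.
Φ(unknown) = 5.35e-5 / 1.599e-4 = 0.33.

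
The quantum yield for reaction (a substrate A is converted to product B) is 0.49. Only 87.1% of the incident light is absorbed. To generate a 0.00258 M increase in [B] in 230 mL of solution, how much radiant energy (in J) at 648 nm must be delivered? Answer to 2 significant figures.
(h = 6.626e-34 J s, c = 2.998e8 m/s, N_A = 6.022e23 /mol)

260 J

Product: (0.00258 M)(0.23 L) = 5.934e-4 mol.
Photons that must be absorbed: 5.934e-4 / 0.49 = 0.001211 mol.
Incident photons needed: 0.001211 / 0.871 = 0.001390 mol.
Photon energy: hc/λ = 3.066e-19 J; per mole, 1.846e5 J mol⁻¹.
Energy required: 0.001390 × 1.846e5 = 260 J.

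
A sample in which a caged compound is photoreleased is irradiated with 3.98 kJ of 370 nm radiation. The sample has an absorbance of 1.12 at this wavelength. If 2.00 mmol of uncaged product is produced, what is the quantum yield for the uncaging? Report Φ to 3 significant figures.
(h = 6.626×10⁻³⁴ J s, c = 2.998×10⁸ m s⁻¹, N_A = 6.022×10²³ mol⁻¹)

Product: 2.00 mmol = 0.00200 mol.
Photon energy at 370 nm: hc/λ = (6.626×10⁻³⁴)(2.998×10⁸)/(370×10⁻⁹) = 5.369×10⁻¹⁹ J.
Incident energy: 3.98 kJ = 3980 J.
Photons incident: 3980 / 5.369×10⁻¹⁹ = 7.413×10²¹, i.e. 7.413×10²¹/6.022×10²³ = 0.01231 mol.
Fraction absorbed: 1 − 10^(−1.12) = 0.9241.
Photons absorbed: 0.9241 × 0.01231 = 0.01138 mol.
Φ = 0.00200 mol / 0.01138 mol photons = 0.176.

Φ = 0.176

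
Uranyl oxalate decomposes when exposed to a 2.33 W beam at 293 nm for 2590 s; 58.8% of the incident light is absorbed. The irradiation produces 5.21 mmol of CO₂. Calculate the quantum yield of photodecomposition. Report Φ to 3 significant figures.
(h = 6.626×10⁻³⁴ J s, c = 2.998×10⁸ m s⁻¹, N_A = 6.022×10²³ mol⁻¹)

Product: 5.21 mmol = 0.00521 mol.
Photon energy at 293 nm: hc/λ = (6.626×10⁻³⁴)(2.998×10⁸)/(293×10⁻⁹) = 6.780×10⁻¹⁹ J.
Energy delivered: (2.33 W)(2590 s) = 6035 J.
Photons incident: 6035 / 6.780×10⁻¹⁹ = 8.901×10²¹, i.e. 8.901×10²¹/6.022×10²³ = 0.01478 mol.
Photons absorbed: 0.588 × 0.01478 = 0.008691 mol.
Φ = 0.00521 mol / 0.008691 mol photons = 0.599.

Φ = 0.599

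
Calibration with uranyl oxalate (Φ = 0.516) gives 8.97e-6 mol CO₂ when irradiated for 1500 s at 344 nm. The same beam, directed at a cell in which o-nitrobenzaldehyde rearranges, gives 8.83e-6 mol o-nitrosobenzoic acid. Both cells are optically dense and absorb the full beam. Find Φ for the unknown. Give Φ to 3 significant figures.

Photons absorbed by the actinometer: 8.97e-6 / 0.516 = 1.738e-5 mol.
Φ(unknown) = 8.83e-6 / 1.738e-5 = 0.508.

Φ = 0.508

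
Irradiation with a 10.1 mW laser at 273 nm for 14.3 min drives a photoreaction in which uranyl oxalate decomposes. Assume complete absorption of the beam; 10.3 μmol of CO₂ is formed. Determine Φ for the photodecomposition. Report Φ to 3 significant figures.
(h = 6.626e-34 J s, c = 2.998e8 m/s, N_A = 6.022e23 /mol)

Φ = 0.521

Product: 10.3 μmol = 1.03e-5 mol.
Photon energy at 273 nm: hc/λ = (6.626e-34)(2.998e8)/(273e-9) = 7.276e-19 J.
Energy delivered: (10.1 mW)(858 s) = 8.666 J.
Photons incident: 8.666 / 7.276e-19 = 1.191e19, i.e. 1.191e19/6.022e23 = 1.978e-5 mol.
Φ = 1.03e-5 mol / 1.978e-5 mol photons = 0.521.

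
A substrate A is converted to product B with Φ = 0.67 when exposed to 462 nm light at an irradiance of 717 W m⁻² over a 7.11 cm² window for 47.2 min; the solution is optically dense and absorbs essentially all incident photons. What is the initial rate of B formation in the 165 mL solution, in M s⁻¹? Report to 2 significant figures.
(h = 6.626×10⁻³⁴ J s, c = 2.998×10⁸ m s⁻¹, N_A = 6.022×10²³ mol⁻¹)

8.0×10⁻⁶ M s⁻¹

Photon energy at 462 nm: hc/λ = (6.626×10⁻³⁴)(2.998×10⁸)/(462×10⁻⁹) = 4.300×10⁻¹⁹ J.
Energy delivered: (717 W m⁻²)(7.11×10⁻⁴ m²)(2832 s) = 1444 J.
Photons incident: 1444 / 4.300×10⁻¹⁹ = 3.358×10²¹, i.e. 3.358×10²¹/6.022×10²³ = 0.005576 mol.
Product formed: 0.67 × 0.005576 = 0.003736 mol.
Rate: 0.003736 mol / (2832 s × 0.165 L) = 8.0×10⁻⁶ M s⁻¹.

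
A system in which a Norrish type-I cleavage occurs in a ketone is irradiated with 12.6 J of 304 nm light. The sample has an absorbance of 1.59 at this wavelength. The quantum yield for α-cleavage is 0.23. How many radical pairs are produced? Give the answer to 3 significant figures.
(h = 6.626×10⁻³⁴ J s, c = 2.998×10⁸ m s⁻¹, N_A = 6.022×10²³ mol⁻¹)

4.32×10¹⁸ radical pairs

Photon energy at 304 nm: hc/λ = (6.626×10⁻³⁴)(2.998×10⁸)/(304×10⁻⁹) = 6.534×10⁻¹⁹ J.
Photons incident: 12.6 / 6.534×10⁻¹⁹ = 1.928×10¹⁹, i.e. 1.928×10¹⁹/6.022×10²³ = 3.202×10⁻⁵ mol.
Fraction absorbed: 1 − 10^(−1.59) = 0.9743.
Photons absorbed: 0.9743 × 3.202×10⁻⁵ = 3.120×10⁻⁵ mol.
Product: Φ × n_abs = 0.23 × 3.120×10⁻⁵ = 7.176×10⁻⁶ mol.
As a count: 7.176×10⁻⁶ × 6.022×10²³ = 4.32×10¹⁸.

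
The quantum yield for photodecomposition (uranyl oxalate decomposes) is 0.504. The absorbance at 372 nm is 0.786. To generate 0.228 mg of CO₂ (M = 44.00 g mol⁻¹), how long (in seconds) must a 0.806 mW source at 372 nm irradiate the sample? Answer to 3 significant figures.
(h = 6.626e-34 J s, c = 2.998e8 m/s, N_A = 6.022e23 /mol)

t ≈ 4900 s

Product: 0.228 mg / 44.00 g mol⁻¹ = 5.182e-6 mol.
Photons that must be absorbed: 5.182e-6 / 0.504 = 1.028e-5 mol.
Fraction absorbed: 1 − 10^(−0.786) = 0.8363.
Incident photons needed: 1.028e-5 / 0.8363 = 1.229e-5 mol.
Photon energy: hc/λ = 5.340e-19 J; per mole, 3.216e5 J mol⁻¹.
Energy required: 1.229e-5 × 3.216e5 = 3.952 J.
Time: 3.952 J / 0.000806 W = 4900 s.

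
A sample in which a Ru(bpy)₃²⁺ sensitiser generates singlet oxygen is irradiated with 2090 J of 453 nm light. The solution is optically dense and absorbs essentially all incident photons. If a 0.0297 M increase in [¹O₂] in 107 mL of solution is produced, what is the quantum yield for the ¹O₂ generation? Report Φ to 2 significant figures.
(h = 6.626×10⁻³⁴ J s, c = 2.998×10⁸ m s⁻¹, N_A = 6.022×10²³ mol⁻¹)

Φ = 0.40

Product: (0.0297 M)(0.107 L) = 0.003178 mol.
Photon energy at 453 nm: hc/λ = (6.626×10⁻³⁴)(2.998×10⁸)/(453×10⁻⁹) = 4.385×10⁻¹⁹ J.
Photons incident: 2090 / 4.385×10⁻¹⁹ = 4.766×10²¹, i.e. 4.766×10²¹/6.022×10²³ = 0.007914 mol.
Φ = 0.003178 mol / 0.007914 mol photons = 0.40.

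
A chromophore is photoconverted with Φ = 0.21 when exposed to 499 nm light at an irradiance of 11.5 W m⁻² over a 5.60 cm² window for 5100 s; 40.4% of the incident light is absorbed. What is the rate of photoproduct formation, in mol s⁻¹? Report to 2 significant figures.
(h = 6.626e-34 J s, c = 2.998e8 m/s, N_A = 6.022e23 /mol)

Photon energy at 499 nm: hc/λ = (6.626e-34)(2.998e8)/(499e-9) = 3.981e-19 J.
Energy delivered: (11.5 W m⁻²)(5.60e-4 m²)(5100 s) = 32.84 J.
Photons incident: 32.84 / 3.981e-19 = 8.249e19, i.e. 8.249e19/6.022e23 = 1.370e-4 mol.
Photons absorbed: 0.404 × 1.370e-4 = 5.535e-5 mol.
Product formed: 0.21 × 5.535e-5 = 1.162e-5 mol.
Rate: 1.162e-5 / 5100 s = 2.3e-9 mol s⁻¹.

2.3e-9 mol s⁻¹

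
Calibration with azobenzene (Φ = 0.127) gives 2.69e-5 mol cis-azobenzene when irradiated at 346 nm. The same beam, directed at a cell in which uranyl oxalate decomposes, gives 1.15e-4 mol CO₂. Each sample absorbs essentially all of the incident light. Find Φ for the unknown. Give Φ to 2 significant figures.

Photons absorbed by the actinometer: 2.69e-5 / 0.127 = 2.118e-4 mol.
Φ(unknown) = 1.15e-4 / 2.118e-4 = 0.54.

Φ = 0.54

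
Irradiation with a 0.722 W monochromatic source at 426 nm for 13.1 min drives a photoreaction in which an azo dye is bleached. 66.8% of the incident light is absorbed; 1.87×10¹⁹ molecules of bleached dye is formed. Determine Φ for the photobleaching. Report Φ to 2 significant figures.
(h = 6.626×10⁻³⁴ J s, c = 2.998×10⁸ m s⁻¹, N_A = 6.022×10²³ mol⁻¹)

Product: 1.87×10¹⁹ / 6.022×10²³ = 3.105×10⁻⁵ mol.
Photon energy at 426 nm: hc/λ = (6.626×10⁻³⁴)(2.998×10⁸)/(426×10⁻⁹) = 4.663×10⁻¹⁹ J.
Energy delivered: (0.722 W)(786 s) = 567.5 J.
Photons incident: 567.5 / 4.663×10⁻¹⁹ = 1.217×10²¹, i.e. 1.217×10²¹/6.022×10²³ = 0.002021 mol.
Photons absorbed: 0.668 × 0.002021 = 0.001350 mol.
Φ = 3.105×10⁻⁵ mol / 0.001350 mol photons = 0.023.

Φ = 0.023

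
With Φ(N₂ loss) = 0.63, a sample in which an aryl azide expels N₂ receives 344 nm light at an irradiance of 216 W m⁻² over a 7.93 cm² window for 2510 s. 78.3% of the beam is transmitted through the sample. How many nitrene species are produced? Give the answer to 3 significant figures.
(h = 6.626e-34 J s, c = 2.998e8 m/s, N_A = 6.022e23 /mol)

Photon energy at 344 nm: hc/λ = (6.626e-34)(2.998e8)/(344e-9) = 5.775e-19 J.
Energy delivered: (216 W m⁻²)(7.93e-4 m²)(2510 s) = 429.9 J.
Photons incident: 429.9 / 5.775e-19 = 7.444e20, i.e. 7.444e20/6.022e23 = 0.001236 mol.
Fraction absorbed: 1 − 78.3/100 = 0.2170.
Photons absorbed: 0.2170 × 0.001236 = 2.682e-4 mol.
Product: Φ × n_abs = 0.63 × 2.682e-4 = 1.690e-4 mol.
As a count: 1.690e-4 × 6.022e23 = 1.02e20.

1.02e20 species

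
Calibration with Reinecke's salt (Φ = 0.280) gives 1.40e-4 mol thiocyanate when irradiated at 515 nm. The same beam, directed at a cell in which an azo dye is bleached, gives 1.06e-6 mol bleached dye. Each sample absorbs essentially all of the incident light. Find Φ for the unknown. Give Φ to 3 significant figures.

Φ = 0.00212

Photons absorbed by the actinometer: 1.40e-4 / 0.280 = 5.000e-4 mol.
Φ(unknown) = 1.06e-6 / 5.000e-4 = 0.00212.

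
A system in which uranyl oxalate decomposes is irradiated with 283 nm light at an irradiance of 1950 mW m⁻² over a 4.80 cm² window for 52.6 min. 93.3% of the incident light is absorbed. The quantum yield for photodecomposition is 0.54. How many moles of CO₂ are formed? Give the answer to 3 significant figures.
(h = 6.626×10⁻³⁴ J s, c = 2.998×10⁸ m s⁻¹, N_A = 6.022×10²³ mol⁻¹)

Photon energy at 283 nm: hc/λ = (6.626×10⁻³⁴)(2.998×10⁸)/(283×10⁻⁹) = 7.019×10⁻¹⁹ J.
Energy delivered: (1950 mW m⁻²)(4.80×10⁻⁴ m²)(3156 s) = 2.954 J.
Photons incident: 2.954 / 7.019×10⁻¹⁹ = 4.209×10¹⁸, i.e. 4.209×10¹⁸/6.022×10²³ = 6.989×10⁻⁶ mol.
Photons absorbed: 0.933 × 6.989×10⁻⁶ = 6.521×10⁻⁶ mol.
Product: Φ × n_abs = 0.54 × 6.521×10⁻⁶ = 3.521×10⁻⁶ mol.

3.52×10⁻⁶ mol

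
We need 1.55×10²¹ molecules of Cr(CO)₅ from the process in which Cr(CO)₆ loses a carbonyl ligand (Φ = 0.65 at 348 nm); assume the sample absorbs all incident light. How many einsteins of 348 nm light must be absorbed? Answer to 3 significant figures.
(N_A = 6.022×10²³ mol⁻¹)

Product: 1.55×10²¹ / 6.022×10²³ = 0.002574 mol.
Photons that must be absorbed: 0.002574 / 0.65 = 0.003960 mol.

0.00396 einstein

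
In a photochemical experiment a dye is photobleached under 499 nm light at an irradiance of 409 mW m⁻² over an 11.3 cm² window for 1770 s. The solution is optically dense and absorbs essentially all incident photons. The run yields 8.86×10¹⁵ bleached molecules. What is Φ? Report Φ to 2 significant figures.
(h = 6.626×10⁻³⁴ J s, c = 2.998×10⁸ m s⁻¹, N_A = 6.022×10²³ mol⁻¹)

Product: 8.86×10¹⁵ / 6.022×10²³ = 1.471×10⁻⁸ mol.
Photon energy at 499 nm: hc/λ = (6.626×10⁻³⁴)(2.998×10⁸)/(499×10⁻⁹) = 3.981×10⁻¹⁹ J.
Energy delivered: (409 mW m⁻²)(11.3×10⁻⁴ m²)(1770 s) = 0.8180 J.
Photons incident: 0.8180 / 3.981×10⁻¹⁹ = 2.055×10¹⁸, i.e. 2.055×10¹⁸/6.022×10²³ = 3.412×10⁻⁶ mol.
Φ = 1.471×10⁻⁸ mol / 3.412×10⁻⁶ mol photons = 0.0043.

Φ = 0.0043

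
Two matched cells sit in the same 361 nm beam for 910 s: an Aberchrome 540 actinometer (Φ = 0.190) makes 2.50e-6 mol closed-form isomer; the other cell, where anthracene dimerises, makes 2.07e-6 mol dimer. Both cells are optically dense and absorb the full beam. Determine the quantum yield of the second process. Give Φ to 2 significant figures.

Photons absorbed by the actinometer: 2.50e-6 / 0.190 = 1.316e-5 mol.
Φ(unknown) = 2.07e-6 / 1.316e-5 = 0.16.

Φ = 0.16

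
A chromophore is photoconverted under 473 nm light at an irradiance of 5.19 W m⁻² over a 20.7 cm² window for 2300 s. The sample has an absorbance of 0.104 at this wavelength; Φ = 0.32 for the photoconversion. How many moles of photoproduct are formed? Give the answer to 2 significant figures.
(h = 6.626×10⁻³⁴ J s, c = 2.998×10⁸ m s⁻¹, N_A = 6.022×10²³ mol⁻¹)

Photon energy at 473 nm: hc/λ = (6.626×10⁻³⁴)(2.998×10⁸)/(473×10⁻⁹) = 4.200×10⁻¹⁹ J.
Energy delivered: (5.19 W m⁻²)(20.7×10⁻⁴ m²)(2300 s) = 24.71 J.
Photons incident: 24.71 / 4.200×10⁻¹⁹ = 5.883×10¹⁹, i.e. 5.883×10¹⁹/6.022×10²³ = 9.769×10⁻⁵ mol.
Fraction absorbed: 1 − 10^(−0.104) = 0.2130.
Photons absorbed: 0.2130 × 9.769×10⁻⁵ = 2.081×10⁻⁵ mol.
Product: Φ × n_abs = 0.32 × 2.081×10⁻⁵ = 6.659×10⁻⁶ mol.

6.7×10⁻⁶ mol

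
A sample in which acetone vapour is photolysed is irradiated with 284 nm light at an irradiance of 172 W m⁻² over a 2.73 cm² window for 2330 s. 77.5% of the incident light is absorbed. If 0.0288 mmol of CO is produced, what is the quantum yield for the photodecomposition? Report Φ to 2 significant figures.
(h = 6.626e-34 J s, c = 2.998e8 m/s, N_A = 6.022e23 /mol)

Product: 0.0288 mmol = 2.88e-5 mol.
Photon energy at 284 nm: hc/λ = (6.626e-34)(2.998e8)/(284e-9) = 6.995e-19 J.
Energy delivered: (172 W m⁻²)(2.73e-4 m²)(2330 s) = 109.4 J.
Photons incident: 109.4 / 6.995e-19 = 1.564e20, i.e. 1.564e20/6.022e23 = 2.597e-4 mol.
Photons absorbed: 0.775 × 2.597e-4 = 2.013e-4 mol.
Φ = 2.88e-5 mol / 2.013e-4 mol photons = 0.14.

Φ = 0.14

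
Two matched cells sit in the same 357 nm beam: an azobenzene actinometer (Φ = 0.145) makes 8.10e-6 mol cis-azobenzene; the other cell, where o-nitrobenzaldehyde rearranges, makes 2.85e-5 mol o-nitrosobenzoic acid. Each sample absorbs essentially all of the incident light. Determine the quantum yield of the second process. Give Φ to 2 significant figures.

Photons absorbed by the actinometer: 8.10e-6 / 0.145 = 5.586e-5 mol.
Φ(unknown) = 2.85e-5 / 5.586e-5 = 0.51.

Φ = 0.51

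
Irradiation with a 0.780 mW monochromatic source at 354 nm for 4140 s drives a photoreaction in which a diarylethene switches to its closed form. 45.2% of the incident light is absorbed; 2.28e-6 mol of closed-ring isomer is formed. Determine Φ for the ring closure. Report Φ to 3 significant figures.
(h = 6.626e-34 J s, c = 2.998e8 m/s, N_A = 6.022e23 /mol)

Φ = 0.528

Photon energy at 354 nm: hc/λ = (6.626e-34)(2.998e8)/(354e-9) = 5.612e-19 J.
Energy delivered: (0.780 mW)(4140 s) = 3.229 J.
Photons incident: 3.229 / 5.612e-19 = 5.754e18, i.e. 5.754e18/6.022e23 = 9.555e-6 mol.
Photons absorbed: 0.452 × 9.555e-6 = 4.319e-6 mol.
Φ = 2.28e-6 mol / 4.319e-6 mol photons = 0.528.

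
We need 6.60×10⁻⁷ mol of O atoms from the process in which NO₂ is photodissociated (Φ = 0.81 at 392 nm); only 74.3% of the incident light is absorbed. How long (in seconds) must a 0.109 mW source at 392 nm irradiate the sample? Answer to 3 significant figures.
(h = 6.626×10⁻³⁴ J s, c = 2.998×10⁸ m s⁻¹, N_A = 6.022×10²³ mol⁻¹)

Photons that must be absorbed: 6.60×10⁻⁷ / 0.81 = 8.148×10⁻⁷ mol.
Incident photons needed: 8.148×10⁻⁷ / 0.743 = 1.097×10⁻⁶ mol.
Photon energy: hc/λ = 5.068×10⁻¹⁹ J; per mole, 3.052×10⁵ J mol⁻¹.
Energy required: 1.097×10⁻⁶ × 3.052×10⁵ = 0.3348 J.
Time: 0.3348 J / 0.000109 W = 3070 s.

t ≈ 3070 s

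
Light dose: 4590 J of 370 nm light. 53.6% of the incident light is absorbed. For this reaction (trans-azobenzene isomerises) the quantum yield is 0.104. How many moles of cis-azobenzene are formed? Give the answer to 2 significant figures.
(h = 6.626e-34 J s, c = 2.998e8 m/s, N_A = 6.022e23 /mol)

Photon energy at 370 nm: hc/λ = (6.626e-34)(2.998e8)/(370e-9) = 5.369e-19 J.
Photons incident: 4590 / 5.369e-19 = 8.549e21, i.e. 8.549e21/6.022e23 = 0.01420 mol.
Photons absorbed: 0.536 × 0.01420 = 0.007611 mol.
Product: Φ × n_abs = 0.104 × 0.007611 = 7.915e-4 mol.

7.9e-4 mol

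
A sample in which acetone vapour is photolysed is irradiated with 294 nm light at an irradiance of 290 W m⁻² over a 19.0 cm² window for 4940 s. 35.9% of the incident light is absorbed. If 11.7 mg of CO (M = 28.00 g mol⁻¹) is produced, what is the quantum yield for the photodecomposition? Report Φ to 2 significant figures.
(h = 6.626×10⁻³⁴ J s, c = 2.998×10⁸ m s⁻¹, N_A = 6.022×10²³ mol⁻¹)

Product: 11.7 mg / 28.00 g mol⁻¹ = 4.179×10⁻⁴ mol.
Photon energy at 294 nm: hc/λ = (6.626×10⁻³⁴)(2.998×10⁸)/(294×10⁻⁹) = 6.757×10⁻¹⁹ J.
Energy delivered: (290 W m⁻²)(19.0×10⁻⁴ m²)(4940 s) = 2722 J.
Photons incident: 2722 / 6.757×10⁻¹⁹ = 4.028×10²¹, i.e. 4.028×10²¹/6.022×10²³ = 0.006689 mol.
Photons absorbed: 0.359 × 0.006689 = 0.002401 mol.
Φ = 4.179×10⁻⁴ mol / 0.002401 mol photons = 0.17.

Φ = 0.17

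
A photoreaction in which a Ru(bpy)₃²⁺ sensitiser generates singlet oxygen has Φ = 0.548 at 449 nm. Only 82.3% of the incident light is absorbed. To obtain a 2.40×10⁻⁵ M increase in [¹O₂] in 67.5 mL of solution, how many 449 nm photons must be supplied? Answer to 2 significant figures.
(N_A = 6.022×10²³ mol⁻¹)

Product: (2.40×10⁻⁵ M)(0.0675 L) = 1.620×10⁻⁶ mol.
Photons that must be absorbed: 1.620×10⁻⁶ / 0.548 = 2.956×10⁻⁶ mol.
Incident photons needed: 2.956×10⁻⁶ / 0.823 = 3.592×10⁻⁶ mol.
Photon count: 3.592×10⁻⁶ × 6.022×10²³ = 2.2×10¹⁸.

2.2×10¹⁸ photons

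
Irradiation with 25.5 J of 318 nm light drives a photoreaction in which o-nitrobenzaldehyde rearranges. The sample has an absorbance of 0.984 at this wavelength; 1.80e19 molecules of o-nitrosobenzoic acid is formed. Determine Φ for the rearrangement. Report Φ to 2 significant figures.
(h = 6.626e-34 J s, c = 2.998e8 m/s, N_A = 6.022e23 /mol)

Product: 1.80e19 / 6.022e23 = 2.989e-5 mol.
Photon energy at 318 nm: hc/λ = (6.626e-34)(2.998e8)/(318e-9) = 6.247e-19 J.
Photons incident: 25.5 / 6.247e-19 = 4.082e19, i.e. 4.082e19/6.022e23 = 6.778e-5 mol.
Fraction absorbed: 1 − 10^(−0.984) = 0.8962.
Photons absorbed: 0.8962 × 6.778e-5 = 6.074e-5 mol.
Φ = 2.989e-5 mol / 6.074e-5 mol photons = 0.49.

Φ = 0.49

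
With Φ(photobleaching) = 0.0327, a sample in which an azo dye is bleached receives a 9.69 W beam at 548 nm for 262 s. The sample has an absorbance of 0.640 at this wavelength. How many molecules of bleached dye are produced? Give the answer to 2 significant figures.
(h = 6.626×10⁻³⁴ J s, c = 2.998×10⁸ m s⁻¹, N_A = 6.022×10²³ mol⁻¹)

Photon energy at 548 nm: hc/λ = (6.626×10⁻³⁴)(2.998×10⁸)/(548×10⁻⁹) = 3.625×10⁻¹⁹ J.
Energy delivered: (9.69 W)(262 s) = 2539 J.
Photons incident: 2539 / 3.625×10⁻¹⁹ = 7.004×10²¹, i.e. 7.004×10²¹/6.022×10²³ = 0.01163 mol.
Fraction absorbed: 1 − 10^(−0.640) = 0.7709.
Photons absorbed: 0.7709 × 0.01163 = 0.008966 mol.
Product: Φ × n_abs = 0.0327 × 0.008966 = 2.932×10⁻⁴ mol.
As a count: 2.932×10⁻⁴ × 6.022×10²³ = 1.8×10²⁰.

1.8×10²⁰ molecules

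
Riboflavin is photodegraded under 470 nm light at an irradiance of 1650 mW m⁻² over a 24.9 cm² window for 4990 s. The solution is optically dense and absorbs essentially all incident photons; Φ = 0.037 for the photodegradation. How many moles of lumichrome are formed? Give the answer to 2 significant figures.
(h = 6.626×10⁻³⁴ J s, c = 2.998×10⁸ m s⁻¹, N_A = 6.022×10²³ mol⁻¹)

3.0×10⁻⁶ mol

Photon energy at 470 nm: hc/λ = (6.626×10⁻³⁴)(2.998×10⁸)/(470×10⁻⁹) = 4.227×10⁻¹⁹ J.
Energy delivered: (1650 mW m⁻²)(24.9×10⁻⁴ m²)(4990 s) = 20.50 J.
Photons incident: 20.50 / 4.227×10⁻¹⁹ = 4.850×10¹⁹, i.e. 4.850×10¹⁹/6.022×10²³ = 8.054×10⁻⁵ mol.
Product: Φ × n_abs = 0.037 × 8.054×10⁻⁵ = 2.980×10⁻⁶ mol.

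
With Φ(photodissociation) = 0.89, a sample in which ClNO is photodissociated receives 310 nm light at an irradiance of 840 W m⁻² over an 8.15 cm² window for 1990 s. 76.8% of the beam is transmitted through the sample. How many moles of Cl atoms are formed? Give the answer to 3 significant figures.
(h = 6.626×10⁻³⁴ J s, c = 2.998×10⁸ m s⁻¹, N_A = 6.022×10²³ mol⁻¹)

Photon energy at 310 nm: hc/λ = (6.626×10⁻³⁴)(2.998×10⁸)/(310×10⁻⁹) = 6.408×10⁻¹⁹ J.
Energy delivered: (840 W m⁻²)(8.15×10⁻⁴ m²)(1990 s) = 1362 J.
Photons incident: 1362 / 6.408×10⁻¹⁹ = 2.125×10²¹, i.e. 2.125×10²¹/6.022×10²³ = 0.003529 mol.
Fraction absorbed: 1 − 76.8/100 = 0.2320.
Photons absorbed: 0.2320 × 0.003529 = 8.187×10⁻⁴ mol.
Product: Φ × n_abs = 0.89 × 8.187×10⁻⁴ = 7.286×10⁻⁴ mol.

7.29×10⁻⁴ mol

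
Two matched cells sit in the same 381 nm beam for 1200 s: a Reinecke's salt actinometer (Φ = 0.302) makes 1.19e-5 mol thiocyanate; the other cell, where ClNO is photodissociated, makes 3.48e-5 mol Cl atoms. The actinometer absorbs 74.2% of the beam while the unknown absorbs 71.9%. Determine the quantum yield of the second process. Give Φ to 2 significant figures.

Photons absorbed by the actinometer: 1.19e-5 / 0.302 = 3.940e-5 mol.
Incident flux: 3.940e-5 / 0.742 = 5.310e-5 einstein.
Absorbed by unknown: 0.719 × 5.310e-5 = 3.818e-5 mol.
Φ(unknown) = 3.48e-5 / 3.818e-5 = 0.91.

Φ = 0.91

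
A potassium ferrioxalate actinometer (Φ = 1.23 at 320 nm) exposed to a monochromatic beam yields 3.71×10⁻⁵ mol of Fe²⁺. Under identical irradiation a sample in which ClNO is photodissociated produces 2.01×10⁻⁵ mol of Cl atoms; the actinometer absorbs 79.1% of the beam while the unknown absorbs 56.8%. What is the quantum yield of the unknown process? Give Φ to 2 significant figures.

Photons absorbed by the actinometer: 3.71×10⁻⁵ / 1.23 = 3.016×10⁻⁵ mol.
Incident flux: 3.016×10⁻⁵ / 0.791 = 3.813×10⁻⁵ einstein.
Absorbed by unknown: 0.568 × 3.813×10⁻⁵ = 2.166×10⁻⁵ mol.
Φ(unknown) = 2.01×10⁻⁵ / 2.166×10⁻⁵ = 0.93.

Φ = 0.93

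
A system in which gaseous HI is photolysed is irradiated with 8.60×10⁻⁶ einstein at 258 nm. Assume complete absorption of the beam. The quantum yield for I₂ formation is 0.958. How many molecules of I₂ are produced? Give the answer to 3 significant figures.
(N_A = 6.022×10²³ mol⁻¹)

Product: Φ × n_abs = 0.958 × 8.60×10⁻⁶ = 8.239×10⁻⁶ mol.
As a count: 8.239×10⁻⁶ × 6.022×10²³ = 4.96×10¹⁸.

4.96×10¹⁸ molecules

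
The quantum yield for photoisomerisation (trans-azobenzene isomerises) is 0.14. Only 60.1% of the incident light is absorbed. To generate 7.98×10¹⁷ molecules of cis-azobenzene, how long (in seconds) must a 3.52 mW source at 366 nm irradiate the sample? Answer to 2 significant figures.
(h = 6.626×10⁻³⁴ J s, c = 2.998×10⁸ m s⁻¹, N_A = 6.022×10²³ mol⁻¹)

t ≈ 1500 s

Product: 7.98×10¹⁷ / 6.022×10²³ = 1.325×10⁻⁶ mol.
Photons that must be absorbed: 1.325×10⁻⁶ / 0.14 = 9.464×10⁻⁶ mol.
Incident photons needed: 9.464×10⁻⁶ / 0.601 = 1.575×10⁻⁵ mol.
Photon energy: hc/λ = 5.428×10⁻¹⁹ J; per mole, 3.269×10⁵ J mol⁻¹.
Energy required: 1.575×10⁻⁵ × 3.269×10⁵ = 5.149 J.
Time: 5.149 J / 0.00352 W = 1500 s.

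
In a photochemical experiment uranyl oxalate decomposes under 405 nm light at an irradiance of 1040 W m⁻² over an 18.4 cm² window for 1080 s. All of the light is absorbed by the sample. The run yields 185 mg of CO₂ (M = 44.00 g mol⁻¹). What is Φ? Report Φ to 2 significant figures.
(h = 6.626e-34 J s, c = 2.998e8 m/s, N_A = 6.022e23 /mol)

Product: 185 mg / 44.00 g mol⁻¹ = 0.004205 mol.
Photon energy at 405 nm: hc/λ = (6.626e-34)(2.998e8)/(405e-9) = 4.905e-19 J.
Energy delivered: (1040 W m⁻²)(18.4e-4 m²)(1080 s) = 2067 J.
Photons incident: 2067 / 4.905e-19 = 4.214e21, i.e. 4.214e21/6.022e23 = 0.006998 mol.
Φ = 0.004205 mol / 0.006998 mol photons = 0.60.

Φ = 0.60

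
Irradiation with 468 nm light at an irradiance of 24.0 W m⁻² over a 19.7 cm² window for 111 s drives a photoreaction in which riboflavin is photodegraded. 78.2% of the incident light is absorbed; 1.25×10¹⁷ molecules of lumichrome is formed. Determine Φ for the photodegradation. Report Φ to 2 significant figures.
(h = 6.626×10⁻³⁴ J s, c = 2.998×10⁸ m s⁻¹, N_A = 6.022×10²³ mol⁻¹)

Φ = 0.013

Product: 1.25×10¹⁷ / 6.022×10²³ = 2.076×10⁻⁷ mol.
Photon energy at 468 nm: hc/λ = (6.626×10⁻³⁴)(2.998×10⁸)/(468×10⁻⁹) = 4.245×10⁻¹⁹ J.
Energy delivered: (24.0 W m⁻²)(19.7×10⁻⁴ m²)(111 s) = 5.248 J.
Photons incident: 5.248 / 4.245×10⁻¹⁹ = 1.236×10¹⁹, i.e. 1.236×10¹⁹/6.022×10²³ = 2.052×10⁻⁵ mol.
Photons absorbed: 0.782 × 2.052×10⁻⁵ = 1.605×10⁻⁵ mol.
Φ = 2.076×10⁻⁷ mol / 1.605×10⁻⁵ mol photons = 0.013.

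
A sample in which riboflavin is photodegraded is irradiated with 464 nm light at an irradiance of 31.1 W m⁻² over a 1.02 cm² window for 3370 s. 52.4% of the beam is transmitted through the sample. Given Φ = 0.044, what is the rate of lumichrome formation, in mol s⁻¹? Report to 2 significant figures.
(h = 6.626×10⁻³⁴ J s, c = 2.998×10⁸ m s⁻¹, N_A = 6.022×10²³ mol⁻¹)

Photon energy at 464 nm: hc/λ = (6.626×10⁻³⁴)(2.998×10⁸)/(464×10⁻⁹) = 4.281×10⁻¹⁹ J.
Energy delivered: (31.1 W m⁻²)(1.02×10⁻⁴ m²)(3370 s) = 10.69 J.
Photons incident: 10.69 / 4.281×10⁻¹⁹ = 2.497×10¹⁹, i.e. 2.497×10¹⁹/6.022×10²³ = 4.146×10⁻⁵ mol.
Fraction absorbed: 1 − 52.4/100 = 0.4760.
Photons absorbed: 0.4760 × 4.146×10⁻⁵ = 1.973×10⁻⁵ mol.
Product formed: 0.044 × 1.973×10⁻⁵ = 8.681×10⁻⁷ mol.
Rate: 8.681×10⁻⁷ / 3370 s = 2.6×10⁻¹⁰ mol s⁻¹.

2.6×10⁻¹⁰ mol s⁻¹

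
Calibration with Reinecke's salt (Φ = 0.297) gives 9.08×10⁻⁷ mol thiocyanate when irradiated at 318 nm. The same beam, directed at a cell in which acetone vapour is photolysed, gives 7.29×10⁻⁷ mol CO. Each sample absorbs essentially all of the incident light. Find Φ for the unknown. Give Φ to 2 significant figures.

Φ = 0.24

Photons absorbed by the actinometer: 9.08×10⁻⁷ / 0.297 = 3.057×10⁻⁶ mol.
Φ(unknown) = 7.29×10⁻⁷ / 3.057×10⁻⁶ = 0.24.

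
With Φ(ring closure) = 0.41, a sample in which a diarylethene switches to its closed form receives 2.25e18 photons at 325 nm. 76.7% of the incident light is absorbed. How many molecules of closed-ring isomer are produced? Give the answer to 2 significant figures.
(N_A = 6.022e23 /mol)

7.1e17 molecules

Moles of photons: 2.25e18 / 6.022e23 = 3.736e-6 mol.
Photons absorbed: 0.767 × 3.736e-6 = 2.866e-6 mol.
Product: Φ × n_abs = 0.41 × 2.866e-6 = 1.175e-6 mol.
As a count: 1.175e-6 × 6.022e23 = 7.1e17.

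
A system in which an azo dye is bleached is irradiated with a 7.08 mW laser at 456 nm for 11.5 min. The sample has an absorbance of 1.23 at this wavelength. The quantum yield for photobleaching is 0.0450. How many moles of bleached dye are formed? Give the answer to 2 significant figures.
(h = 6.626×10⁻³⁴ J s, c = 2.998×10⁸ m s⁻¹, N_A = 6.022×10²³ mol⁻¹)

Photon energy at 456 nm: hc/λ = (6.626×10⁻³⁴)(2.998×10⁸)/(456×10⁻⁹) = 4.356×10⁻¹⁹ J.
Energy delivered: (7.08 mW)(690 s) = 4.885 J.
Photons incident: 4.885 / 4.356×10⁻¹⁹ = 1.121×10¹⁹, i.e. 1.121×10¹⁹/6.022×10²³ = 1.862×10⁻⁵ mol.
Fraction absorbed: 1 − 10^(−1.23) = 0.9411.
Photons absorbed: 0.9411 × 1.862×10⁻⁵ = 1.752×10⁻⁵ mol.
Product: Φ × n_abs = 0.0450 × 1.752×10⁻⁵ = 7.884×10⁻⁷ mol.

7.9×10⁻⁷ mol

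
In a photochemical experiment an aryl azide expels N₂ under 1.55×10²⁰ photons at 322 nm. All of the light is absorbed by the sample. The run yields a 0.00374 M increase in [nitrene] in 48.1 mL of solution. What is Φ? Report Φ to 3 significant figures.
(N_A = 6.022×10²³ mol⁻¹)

Φ = 0.699

Product: (0.00374 M)(0.0481 L) = 1.799×10⁻⁴ mol.
Moles of photons: 1.55×10²⁰ / 6.022×10²³ = 2.574×10⁻⁴ mol.
Φ = 1.799×10⁻⁴ mol / 2.574×10⁻⁴ mol photons = 0.699.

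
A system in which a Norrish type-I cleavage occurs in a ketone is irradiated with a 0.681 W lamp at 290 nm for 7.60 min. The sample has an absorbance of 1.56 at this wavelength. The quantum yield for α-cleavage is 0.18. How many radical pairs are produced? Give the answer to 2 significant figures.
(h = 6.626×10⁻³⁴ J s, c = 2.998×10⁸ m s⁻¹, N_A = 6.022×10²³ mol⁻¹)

7.9×10¹⁹ radical pairs

Photon energy at 290 nm: hc/λ = (6.626×10⁻³⁴)(2.998×10⁸)/(290×10⁻⁹) = 6.850×10⁻¹⁹ J.
Energy delivered: (0.681 W)(456 s) = 310.5 J.
Photons incident: 310.5 / 6.850×10⁻¹⁹ = 4.533×10²⁰, i.e. 4.533×10²⁰/6.022×10²³ = 7.527×10⁻⁴ mol.
Fraction absorbed: 1 − 10^(−1.56) = 0.9725.
Photons absorbed: 0.9725 × 7.527×10⁻⁴ = 7.320×10⁻⁴ mol.
Product: Φ × n_abs = 0.18 × 7.320×10⁻⁴ = 1.318×10⁻⁴ mol.
As a count: 1.318×10⁻⁴ × 6.022×10²³ = 7.9×10¹⁹.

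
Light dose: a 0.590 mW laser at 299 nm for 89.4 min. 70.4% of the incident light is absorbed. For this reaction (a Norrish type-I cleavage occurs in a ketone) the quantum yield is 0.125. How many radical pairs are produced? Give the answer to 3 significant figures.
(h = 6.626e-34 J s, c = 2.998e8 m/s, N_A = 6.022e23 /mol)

Photon energy at 299 nm: hc/λ = (6.626e-34)(2.998e8)/(299e-9) = 6.644e-19 J.
Energy delivered: (0.590 mW)(5364 s) = 3.165 J.
Photons incident: 3.165 / 6.644e-19 = 4.764e18, i.e. 4.764e18/6.022e23 = 7.911e-6 mol.
Photons absorbed: 0.704 × 7.911e-6 = 5.569e-6 mol.
Product: Φ × n_abs = 0.125 × 5.569e-6 = 6.961e-7 mol.
As a count: 6.961e-7 × 6.022e23 = 4.19e17.

4.19e17 radical pairs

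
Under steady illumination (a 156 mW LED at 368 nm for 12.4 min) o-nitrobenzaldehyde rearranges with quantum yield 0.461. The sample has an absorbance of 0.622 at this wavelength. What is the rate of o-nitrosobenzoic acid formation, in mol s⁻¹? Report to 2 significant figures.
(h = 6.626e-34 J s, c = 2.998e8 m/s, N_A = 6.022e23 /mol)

1.7e-7 mol s⁻¹

Photon energy at 368 nm: hc/λ = (6.626e-34)(2.998e8)/(368e-9) = 5.398e-19 J.
Energy delivered: (156 mW)(744 s) = 116.1 J.
Photons incident: 116.1 / 5.398e-19 = 2.151e20, i.e. 2.151e20/6.022e23 = 3.572e-4 mol.
Fraction absorbed: 1 − 10^(−0.622) = 0.7612.
Photons absorbed: 0.7612 × 3.572e-4 = 2.719e-4 mol.
Product formed: 0.461 × 2.719e-4 = 1.253e-4 mol.
Rate: 1.253e-4 / 744 s = 1.7e-7 mol s⁻¹.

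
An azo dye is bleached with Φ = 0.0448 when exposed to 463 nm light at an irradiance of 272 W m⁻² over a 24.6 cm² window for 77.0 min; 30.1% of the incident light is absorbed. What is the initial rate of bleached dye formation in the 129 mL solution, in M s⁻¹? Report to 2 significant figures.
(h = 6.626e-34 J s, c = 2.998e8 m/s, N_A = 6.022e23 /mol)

Photon energy at 463 nm: hc/λ = (6.626e-34)(2.998e8)/(463e-9) = 4.290e-19 J.
Energy delivered: (272 W m⁻²)(24.6e-4 m²)(4620 s) = 3091 J.
Photons incident: 3091 / 4.290e-19 = 7.205e21, i.e. 7.205e21/6.022e23 = 0.01196 mol.
Photons absorbed: 0.301 × 0.01196 = 0.003600 mol.
Product formed: 0.0448 × 0.003600 = 1.613e-4 mol.
Rate: 1.613e-4 mol / (4620 s × 0.129 L) = 2.7e-7 M s⁻¹.

2.7e-7 M s⁻¹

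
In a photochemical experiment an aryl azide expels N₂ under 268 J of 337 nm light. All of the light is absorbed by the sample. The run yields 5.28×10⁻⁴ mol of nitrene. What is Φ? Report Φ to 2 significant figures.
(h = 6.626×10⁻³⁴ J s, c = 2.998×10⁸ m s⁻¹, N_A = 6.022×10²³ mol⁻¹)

Φ = 0.70

Photon energy at 337 nm: hc/λ = (6.626×10⁻³⁴)(2.998×10⁸)/(337×10⁻⁹) = 5.895×10⁻¹⁹ J.
Photons incident: 268 / 5.895×10⁻¹⁹ = 4.546×10²⁰, i.e. 4.546×10²⁰/6.022×10²³ = 7.549×10⁻⁴ mol.
Φ = 5.28×10⁻⁴ mol / 7.549×10⁻⁴ mol photons = 0.70.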